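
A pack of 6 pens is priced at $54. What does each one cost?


Total cost: $54
Number of items: 6
Unit price: $54 / 6 = $9

$9


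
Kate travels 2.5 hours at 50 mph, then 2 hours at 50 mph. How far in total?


Leg 1 distance:
50 x 2.5 = 125 miles
Leg 2 distance:
50 x 2 = 100 miles
Total distance:
125 + 100 = 225 miles

225 miles


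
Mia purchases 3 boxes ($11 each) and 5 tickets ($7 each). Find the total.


Cost of boxes:
3 x $11 = $33
Cost of tickets:
5 x $7 = $35
Add both:
$33 + $35 = $68

$68


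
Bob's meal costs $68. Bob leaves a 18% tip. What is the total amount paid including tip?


Calculate the tip:
18% of $68 = $12.24
Add tip to meal cost:
$68 + $12.24 = $80.24

$80.24


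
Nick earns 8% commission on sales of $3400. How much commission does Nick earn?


Convert rate to decimal:
8% = 0.08
Multiply by sales:
$3400 x 0.08 = $272

$272


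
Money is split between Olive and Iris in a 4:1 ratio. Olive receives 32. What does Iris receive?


Find the multiplier:
32 / 4 = 8
Apply to Iris's share:
1 x 8 = 8

8


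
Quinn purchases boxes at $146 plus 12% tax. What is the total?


Calculate the tax:
12% of $146 = $17.52
Add tax to price:
$146 + $17.52 = $163.52

$163.52


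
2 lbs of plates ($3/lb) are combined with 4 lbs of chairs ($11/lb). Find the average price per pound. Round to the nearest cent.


Cost of plates:
2 x $3 = $6
Cost of chairs:
4 x $11 = $44
Total cost: $6 + $44 = $50
Total weight: 6 lbs
Average: $50 / 6 = $8.3333... ≈ $8.33/lb

$8.33/lb


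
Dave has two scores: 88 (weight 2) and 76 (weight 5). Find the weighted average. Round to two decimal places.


Weighted sum:
2 x 88 + 5 x 76 = 556
Total weight:
2 + 5 = 7
Weighted average:
556 / 7 = 79.4285... ≈ 79.43

79.43


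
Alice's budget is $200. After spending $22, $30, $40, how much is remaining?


Add up expenses:
$22 + $30 + $40 = $92
Subtract from budget:
$200 - $92 = $108

$108


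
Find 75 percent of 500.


Convert percentage to decimal:
75% = 0.75
Multiply:
500 x 0.75 = 375

375


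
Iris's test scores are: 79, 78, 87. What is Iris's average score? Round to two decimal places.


Add the scores:
79 + 78 + 87 = 244
Divide by the number of tests:
244 / 3 = 81.3333... ≈ 81.33

81.33


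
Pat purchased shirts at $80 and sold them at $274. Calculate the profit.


Selling price = $274
Cost price = $80
Profit = selling price - cost price:
Profit = $274 - $80 = $194

$194


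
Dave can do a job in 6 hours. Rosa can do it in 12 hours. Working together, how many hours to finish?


Dave's rate: 1/6 of the job per hour
Rosa's rate: 1/12 of the job per hour
Combined rate: 1/6 + 1/12 = 1/4 per hour
Time = 1 / (1/4) = 4 hours

4 hours


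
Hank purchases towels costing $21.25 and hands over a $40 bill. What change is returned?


Start with the amount paid:
$40
Subtract the price:
$40 - $21.25 = $18.75

$18.75


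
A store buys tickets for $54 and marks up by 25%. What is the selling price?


Calculate the markup amount:
25% of $54 = $13.50
Add to cost:
$54 + $13.50 = $67.50

$67.50


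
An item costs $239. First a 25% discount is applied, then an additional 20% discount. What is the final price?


First discount:
25% of $239 = $59.75
Price after first discount:
$239 - $59.75 = $179.25
Second discount:
20% of $179.25 = $35.85
Final price:
$179.25 - $35.85 = $143.40

$143.40


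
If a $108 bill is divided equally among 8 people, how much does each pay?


Total bill: $108
Number of people: 8
Each pays: $108 / 8 = $13.50

$13.50


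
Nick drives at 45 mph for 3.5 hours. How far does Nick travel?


Use the formula: distance = speed x time
Speed = 45 mph, Time = 3.5 hours
45 x 3.5 = 157.5 miles

157.5 miles


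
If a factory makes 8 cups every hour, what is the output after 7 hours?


Production rate: 8 cups per hour
Time: 7 hours
Total: 8 x 7 = 56 cups

56 cups


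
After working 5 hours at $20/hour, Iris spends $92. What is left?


Calculate earnings:
5 x $20 = $100
Subtract spending:
$100 - $92 = $8

$8


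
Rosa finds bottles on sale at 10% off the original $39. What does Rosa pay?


Calculate the discount amount:
10% of $39 = $3.90
Subtract from original:
$39 - $3.90 = $35.10

$35.10


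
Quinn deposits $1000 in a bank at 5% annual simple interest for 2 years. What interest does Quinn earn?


Use the formula I = P x R x T / 100
P x R x T = 1000 x 5 x 2 = 10000
I = 10000 / 100 = $100

$100


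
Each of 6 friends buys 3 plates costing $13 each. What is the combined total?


Cost per person:
3 x $13 = $39
Group total:
6 x $39 = $234

$234


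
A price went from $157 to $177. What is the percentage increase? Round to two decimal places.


Find the absolute change:
|177 - 157| = 20
Divide by original and multiply by 100:
20 / 157 x 100 = 12.7388...% ≈ 12.74%

12.74%


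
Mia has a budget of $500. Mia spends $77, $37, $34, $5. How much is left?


Add up expenses:
$77 + $37 + $34 + $5 = $153
Subtract from budget:
$500 - $153 = $347

$347


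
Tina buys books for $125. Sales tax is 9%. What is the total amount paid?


Calculate the tax:
9% of $125 = $11.25
Add tax to price:
$125 + $11.25 = $136.25

$136.25


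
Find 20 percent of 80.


Convert percentage to decimal:
20% = 0.2
Multiply:
80 x 0.2 = 16

16


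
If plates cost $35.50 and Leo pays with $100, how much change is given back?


Start with the amount paid:
$100
Subtract the price:
$100 - $35.50 = $64.50

$64.50


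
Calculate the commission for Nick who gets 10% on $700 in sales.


Convert rate to decimal:
10% = 0.1
Multiply by sales:
$700 x 0.1 = $70

$70


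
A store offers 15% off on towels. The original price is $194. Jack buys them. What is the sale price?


Calculate the discount amount:
15% of $194 = $29.10
Subtract from original:
$194 - $29.10 = $164.90

$164.90


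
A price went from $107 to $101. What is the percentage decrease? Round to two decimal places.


Find the absolute change:
|101 - 107| = 6
Divide by original and multiply by 100:
6 / 107 x 100 = 5.6074...% ≈ 5.61%

5.61%


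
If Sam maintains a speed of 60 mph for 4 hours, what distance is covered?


Use the formula: distance = speed x time
Speed = 60 mph, Time = 4 hours
60 x 4 = 240 miles

240 miles


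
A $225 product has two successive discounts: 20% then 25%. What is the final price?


First discount:
20% of $225 = $45
Price after first discount:
$225 - $45 = $180
Second discount:
25% of $180 = $45
Final price:
$180 - $45 = $135

$135


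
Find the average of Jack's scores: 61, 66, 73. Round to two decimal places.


Add the scores:
61 + 66 + 73 = 200
Divide by the number of tests:
200 / 3 = 66.6666... ≈ 66.67

66.67


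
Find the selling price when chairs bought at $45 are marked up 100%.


Calculate the markup amount:
100% of $45 = $45
Add to cost:
$45 + $45 = $90

$90


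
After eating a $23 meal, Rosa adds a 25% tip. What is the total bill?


Calculate the tip:
25% of $23 = $5.75
Add tip to meal cost:
$23 + $5.75 = $28.75

$28.75


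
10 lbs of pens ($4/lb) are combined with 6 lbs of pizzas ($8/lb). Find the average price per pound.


Cost of pens:
10 x $4 = $40
Cost of pizzas:
6 x $8 = $48
Total cost: $40 + $48 = $88
Total weight: 16 lbs
Average: $88 / 16 = $5.50/lb

$5.50/lb


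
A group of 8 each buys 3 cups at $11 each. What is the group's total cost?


Cost per person:
3 x $11 = $33
Group total:
8 x $33 = $264

$264


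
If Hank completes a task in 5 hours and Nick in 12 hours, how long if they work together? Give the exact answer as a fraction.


Hank's rate: 1/5 of the job per hour
Nick's rate: 1/12 of the job per hour
Combined rate: 1/5 + 1/12 = 17/60 per hour
Time = 1 / (17/60) = 60/17 hours (≈ 3.53 hours)

60/17 hours


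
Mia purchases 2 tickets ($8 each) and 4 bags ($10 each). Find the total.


Cost of tickets:
2 x $8 = $16
Cost of bags:
4 x $10 = $40
Add both:
$16 + $40 = $56

$56


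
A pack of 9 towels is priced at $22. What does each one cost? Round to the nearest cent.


Total cost: $22
Number of items: 9
Unit price: $22 / 9 = $2.4444... ≈ $2.44

$2.44


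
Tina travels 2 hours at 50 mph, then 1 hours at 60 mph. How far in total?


Leg 1 distance:
50 x 2 = 100 miles
Leg 2 distance:
60 x 1 = 60 miles
Total distance:
100 + 60 = 160 miles

160 miles


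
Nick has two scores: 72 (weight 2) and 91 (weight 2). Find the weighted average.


Weighted sum:
2 x 72 + 2 x 91 = 326
Total weight:
2 + 2 = 4
Weighted average:
326 / 4 = 81.5

81.5


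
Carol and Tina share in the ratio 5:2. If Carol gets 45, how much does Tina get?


Find the multiplier:
45 / 5 = 9
Apply to Tina's share:
2 x 9 = 18

18


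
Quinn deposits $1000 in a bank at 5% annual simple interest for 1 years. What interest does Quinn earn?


Use the formula I = P x R x T / 100
P x R x T = 1000 x 5 x 1 = 5000
I = 5000 / 100 = $50

$50


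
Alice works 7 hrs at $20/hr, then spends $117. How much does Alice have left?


Calculate earnings:
7 x $20 = $140
Subtract spending:
$140 - $117 = $23

$23


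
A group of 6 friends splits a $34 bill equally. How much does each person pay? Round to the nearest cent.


Total bill: $34
Number of people: 6
Each pays: $34 / 6 = $5.6666... ≈ $5.67

$5.67


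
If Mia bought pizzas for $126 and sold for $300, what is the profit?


Selling price = $300
Cost price = $126
Profit = selling price - cost price:
Profit = $300 - $126 = $174

$174


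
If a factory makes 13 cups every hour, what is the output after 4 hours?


Production rate: 13 cups per hour
Time: 4 hours
Total: 13 x 4 = 52 cups

52 cups


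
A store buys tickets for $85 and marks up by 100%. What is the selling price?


Calculate the markup amount:
100% of $85 = $85
Add to cost:
$85 + $85 = $170

$170


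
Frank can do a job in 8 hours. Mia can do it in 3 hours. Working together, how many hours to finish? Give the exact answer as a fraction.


Frank's rate: 1/8 of the job per hour
Mia's rate: 1/3 of the job per hour
Combined rate: 1/8 + 1/3 = 11/24 per hour
Time = 1 / (11/24) = 24/11 hours (≈ 2.18 hours)

24/11 hours


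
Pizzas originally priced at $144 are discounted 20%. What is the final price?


Calculate the discount amount:
20% of $144 = $28.80
Subtract from original:
$144 - $28.80 = $115.20

$115.20


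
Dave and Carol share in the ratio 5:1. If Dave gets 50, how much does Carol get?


Find the multiplier:
50 / 5 = 10
Apply to Carol's share:
1 x 10 = 10

10


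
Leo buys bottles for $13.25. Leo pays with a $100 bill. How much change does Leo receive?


Start with the amount paid:
$100
Subtract the price:
$100 - $13.25 = $86.75

$86.75


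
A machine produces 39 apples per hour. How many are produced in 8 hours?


Production rate: 39 apples per hour
Time: 8 hours
Total: 39 x 8 = 312 apples

312 apples


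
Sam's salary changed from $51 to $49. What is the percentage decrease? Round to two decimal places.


Find the absolute change:
|49 - 51| = 2
Divide by original and multiply by 100:
2 / 51 x 100 = 3.9215...% ≈ 3.92%

3.92%


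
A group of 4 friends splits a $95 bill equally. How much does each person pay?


Total bill: $95
Number of people: 4
Each pays: $95 / 4 = $23.75

$23.75


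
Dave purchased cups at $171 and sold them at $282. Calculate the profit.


Selling price = $282
Cost price = $171
Profit = selling price - cost price:
Profit = $282 - $171 = $111

$111


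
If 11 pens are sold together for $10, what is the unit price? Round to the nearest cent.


Total cost: $10
Number of items: 11
Unit price: $10 / 11 = $0.9090... ≈ $0.91

$0.91


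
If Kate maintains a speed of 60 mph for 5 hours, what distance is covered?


Use the formula: distance = speed x time
Speed = 60 mph, Time = 5 hours
60 x 5 = 300 miles

300 miles


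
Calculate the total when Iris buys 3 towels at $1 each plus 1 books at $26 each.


Cost of towels:
3 x $1 = $3
Cost of books:
1 x $26 = $26
Add both:
$3 + $26 = $29

$29


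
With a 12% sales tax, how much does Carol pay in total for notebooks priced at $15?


Calculate the tax:
12% of $15 = $1.80
Add tax to price:
$15 + $1.80 = $16.80

$16.80


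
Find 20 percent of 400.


Convert percentage to decimal:
20% = 0.2
Multiply:
400 x 0.2 = 80

80


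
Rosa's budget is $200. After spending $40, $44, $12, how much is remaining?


Add up expenses:
$40 + $44 + $12 = $96
Subtract from budget:
$200 - $96 = $104

$104


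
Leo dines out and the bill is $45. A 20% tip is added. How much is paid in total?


Calculate the tip:
20% of $45 = $9
Add tip to meal cost:
$45 + $9 = $54

$54


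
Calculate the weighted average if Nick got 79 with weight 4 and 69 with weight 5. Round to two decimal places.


Weighted sum:
4 x 79 + 5 x 69 = 661
Total weight:
4 + 5 = 9
Weighted average:
661 / 9 = 73.4444... ≈ 73.44

73.44


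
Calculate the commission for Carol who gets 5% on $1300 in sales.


Convert rate to decimal:
5% = 0.05
Multiply by sales:
$1300 x 0.05 = $65

$65


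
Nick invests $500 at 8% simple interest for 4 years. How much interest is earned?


Use the formula I = P x R x T / 100
P x R x T = 500 x 8 x 4 = 16000
I = 16000 / 100 = $160

$160


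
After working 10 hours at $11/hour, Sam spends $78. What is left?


Calculate earnings:
10 x $11 = $110
Subtract spending:
$110 - $78 = $32

$32


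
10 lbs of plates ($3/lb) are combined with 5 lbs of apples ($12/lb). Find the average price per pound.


Cost of plates:
10 x $3 = $30
Cost of apples:
5 x $12 = $60
Total cost: $30 + $60 = $90
Total weight: 15 lbs
Average: $90 / 15 = $6/lb

$6/lb


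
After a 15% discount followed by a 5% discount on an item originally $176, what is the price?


First discount:
15% of $176 = $26.40
Price after first discount:
$176 - $26.40 = $149.60
Second discount:
5% of $149.60 = $7.48
Final price:
$149.60 - $7.48 = $142.12

$142.12


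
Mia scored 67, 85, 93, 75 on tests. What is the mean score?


Add the scores:
67 + 85 + 93 + 75 = 320
Divide by the number of tests:
320 / 4 = 80

80


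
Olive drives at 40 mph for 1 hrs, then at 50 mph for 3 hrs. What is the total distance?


Leg 1 distance:
40 x 1 = 40 miles
Leg 2 distance:
50 x 3 = 150 miles
Total distance:
40 + 150 = 190 miles

190 miles


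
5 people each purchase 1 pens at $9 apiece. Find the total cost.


Cost per person:
1 x $9 = $9
Group total:
5 x $9 = $45

$45


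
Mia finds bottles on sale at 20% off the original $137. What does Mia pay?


Calculate the discount amount:
20% of $137 = $27.40
Subtract from original:
$137 - $27.40 = $109.60

$109.60


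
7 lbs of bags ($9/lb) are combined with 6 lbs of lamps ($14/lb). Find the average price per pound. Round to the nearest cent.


Cost of bags:
7 x $9 = $63
Cost of lamps:
6 x $14 = $84
Total cost: $63 + $84 = $147
Total weight: 13 lbs
Average: $147 / 13 = $11.3076... ≈ $11.31/lb

$11.31/lb


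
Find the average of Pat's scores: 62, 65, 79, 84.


Add the scores:
62 + 65 + 79 + 84 = 290
Divide by the number of tests:
290 / 4 = 72.5

72.5


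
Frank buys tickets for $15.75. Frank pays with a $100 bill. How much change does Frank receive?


Start with the amount paid:
$100
Subtract the price:
$100 - $15.75 = $84.25

$84.25


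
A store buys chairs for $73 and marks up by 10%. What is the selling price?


Calculate the markup amount:
10% of $73 = $7.30
Add to cost:
$73 + $7.30 = $80.30

$80.30


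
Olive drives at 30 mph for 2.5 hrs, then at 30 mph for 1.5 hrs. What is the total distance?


Leg 1 distance:
30 x 2.5 = 75 miles
Leg 2 distance:
30 x 1.5 = 45 miles
Total distance:
75 + 45 = 120 miles

120 miles


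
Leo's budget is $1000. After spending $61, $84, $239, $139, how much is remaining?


Add up expenses:
$61 + $84 + $239 + $139 = $523
Subtract from budget:
$1000 - $523 = $477

$477


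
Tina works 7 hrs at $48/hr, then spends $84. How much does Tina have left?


Calculate earnings:
7 x $48 = $336
Subtract spending:
$336 - $84 = $252

$252


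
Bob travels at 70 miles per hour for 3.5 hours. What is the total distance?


Use the formula: distance = speed x time
Speed = 70 mph, Time = 3.5 hours
70 x 3.5 = 245 miles

245 miles


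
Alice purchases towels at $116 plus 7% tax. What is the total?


Calculate the tax:
7% of $116 = $8.12
Add tax to price:
$116 + $8.12 = $124.12

$124.12


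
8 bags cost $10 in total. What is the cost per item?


Total cost: $10
Number of items: 8
Unit price: $10 / 8 = $1.25

$1.25


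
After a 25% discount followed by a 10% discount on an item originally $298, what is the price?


First discount:
25% of $298 = $74.50
Price after first discount:
$298 - $74.50 = $223.50
Second discount:
10% of $223.50 = $22.35
Final price:
$223.50 - $22.35 = $201.15

$201.15


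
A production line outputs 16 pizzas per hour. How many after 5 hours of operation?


Production rate: 16 pizzas per hour
Time: 5 hours
Total: 16 x 5 = 80 pizzas

80 pizzas


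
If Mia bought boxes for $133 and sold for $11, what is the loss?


Selling price = $11
Cost price = $133
Loss = cost price - selling price:
Loss = $133 - $11 = $122

$122


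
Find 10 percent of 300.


Convert percentage to decimal:
10% = 0.1
Multiply:
300 x 0.1 = 30

30


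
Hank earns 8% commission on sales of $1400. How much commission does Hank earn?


Convert rate to decimal:
8% = 0.08
Multiply by sales:
$1400 x 0.08 = $112

$112


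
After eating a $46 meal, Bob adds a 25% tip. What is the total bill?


Calculate the tip:
25% of $46 = $11.50
Add tip to meal cost:
$46 + $11.50 = $57.50

$57.50


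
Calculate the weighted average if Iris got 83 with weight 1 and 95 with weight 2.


Weighted sum:
1 x 83 + 2 x 95 = 273
Total weight:
1 + 2 = 3
Weighted average:
273 / 3 = 91

91


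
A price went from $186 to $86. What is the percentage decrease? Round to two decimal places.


Find the absolute change:
|86 - 186| = 100
Divide by original and multiply by 100:
100 / 186 x 100 = 53.7634...% ≈ 53.76%

53.76%


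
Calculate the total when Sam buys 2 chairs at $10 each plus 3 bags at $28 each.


Cost of chairs:
2 x $10 = $20
Cost of bags:
3 x $28 = $84
Add both:
$20 + $84 = $104

$104


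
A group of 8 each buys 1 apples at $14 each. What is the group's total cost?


Cost per person:
1 x $14 = $14
Group total:
8 x $14 = $112

$112


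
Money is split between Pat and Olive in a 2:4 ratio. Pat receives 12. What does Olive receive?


Find the multiplier:
12 / 2 = 6
Apply to Olive's share:
4 x 6 = 24

24


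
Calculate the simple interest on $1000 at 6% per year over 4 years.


Use the formula I = P x R x T / 100
P x R x T = 1000 x 6 x 4 = 24000
I = 24000 / 100 = $240

$240


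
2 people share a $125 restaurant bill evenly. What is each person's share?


Total bill: $125
Number of people: 2
Each pays: $125 / 2 = $62.50

$62.50


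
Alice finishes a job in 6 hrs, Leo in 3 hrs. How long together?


Alice's rate: 1/6 of the job per hour
Leo's rate: 1/3 of the job per hour
Combined rate: 1/6 + 1/3 = 1/2 per hour
Time = 1 / (1/2) = 2 hours

2 hours


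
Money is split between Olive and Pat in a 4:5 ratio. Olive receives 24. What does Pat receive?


Find the multiplier:
24 / 4 = 6
Apply to Pat's share:
5 x 6 = 30

30


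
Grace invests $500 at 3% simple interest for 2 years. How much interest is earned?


Use the formula I = P x R x T / 100
P x R x T = 500 x 3 x 2 = 3000
I = 3000 / 100 = $30

$30


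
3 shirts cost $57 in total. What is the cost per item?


Total cost: $57
Number of items: 3
Unit price: $57 / 3 = $19

$19


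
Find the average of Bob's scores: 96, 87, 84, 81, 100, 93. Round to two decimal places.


Add the scores:
96 + 87 + 84 + 81 + 100 + 93 = 541
Divide by the number of tests:
541 / 6 = 90.1666... ≈ 90.17

90.17


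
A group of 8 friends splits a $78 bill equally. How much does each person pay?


Total bill: $78
Number of people: 8
Each pays: $78 / 8 = $9.75

$9.75


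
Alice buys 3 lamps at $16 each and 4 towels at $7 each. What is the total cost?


Cost of lamps:
3 x $16 = $48
Cost of towels:
4 x $7 = $28
Add both:
$48 + $28 = $76

$76


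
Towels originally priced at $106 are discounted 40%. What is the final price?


Calculate the discount amount:
40% of $106 = $42.40
Subtract from original:
$106 - $42.40 = $63.60

$63.60


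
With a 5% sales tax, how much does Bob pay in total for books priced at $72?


Calculate the tax:
5% of $72 = $3.60
Add tax to price:
$72 + $3.60 = $75.60

$75.60


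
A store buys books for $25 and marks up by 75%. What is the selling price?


Calculate the markup amount:
75% of $25 = $18.75
Add to cost:
$25 + $18.75 = $43.75

$43.75


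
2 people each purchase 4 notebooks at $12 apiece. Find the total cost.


Cost per person:
4 x $12 = $48
Group total:
2 x $48 = $96

$96


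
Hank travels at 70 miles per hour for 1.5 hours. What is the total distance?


Use the formula: distance = speed x time
Speed = 70 mph, Time = 1.5 hours
70 x 1.5 = 105 miles

105 miles


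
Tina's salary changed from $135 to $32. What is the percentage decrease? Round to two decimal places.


Find the absolute change:
|32 - 135| = 103
Divide by original and multiply by 100:
103 / 135 x 100 = 76.2962...% ≈ 76.3%

76.3%


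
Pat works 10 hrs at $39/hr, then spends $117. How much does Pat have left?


Calculate earnings:
10 x $39 = $390
Subtract spending:
$390 - $117 = $273

$273


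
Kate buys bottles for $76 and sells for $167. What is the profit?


Selling price = $167
Cost price = $76
Profit = selling price - cost price:
Profit = $167 - $76 = $91

$91


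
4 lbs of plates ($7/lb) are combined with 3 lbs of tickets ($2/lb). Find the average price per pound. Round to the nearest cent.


Cost of plates:
4 x $7 = $28
Cost of tickets:
3 x $2 = $6
Total cost: $28 + $6 = $34
Total weight: 7 lbs
Average: $34 / 7 = $4.8571... ≈ $4.86/lb

$4.86/lb


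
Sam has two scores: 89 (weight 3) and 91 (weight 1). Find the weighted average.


Weighted sum:
3 x 89 + 1 x 91 = 358
Total weight:
3 + 1 = 4
Weighted average:
358 / 4 = 89.5

89.5


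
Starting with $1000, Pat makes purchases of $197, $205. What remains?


Add up expenses:
$197 + $205 = $402
Subtract from budget:
$1000 - $402 = $598

$598


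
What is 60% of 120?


Convert percentage to decimal:
60% = 0.6
Multiply:
120 x 0.6 = 72

72


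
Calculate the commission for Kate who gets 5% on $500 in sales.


Convert rate to decimal:
5% = 0.05
Multiply by sales:
$500 x 0.05 = $25

$25


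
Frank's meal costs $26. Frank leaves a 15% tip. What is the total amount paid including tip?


Calculate the tip:
15% of $26 = $3.90
Add tip to meal cost:
$26 + $3.90 = $29.90

$29.90


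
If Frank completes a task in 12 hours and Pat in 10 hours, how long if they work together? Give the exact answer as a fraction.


Frank's rate: 1/12 of the job per hour
Pat's rate: 1/10 of the job per hour
Combined rate: 1/12 + 1/10 = 11/60 per hour
Time = 1 / (11/60) = 60/11 hours (≈ 5.45 hours)

60/11 hours


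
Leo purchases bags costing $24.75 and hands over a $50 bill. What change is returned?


Start with the amount paid:
$50
Subtract the price:
$50 - $24.75 = $25.25

$25.25


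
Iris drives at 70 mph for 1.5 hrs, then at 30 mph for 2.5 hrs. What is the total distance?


Leg 1 distance:
70 x 1.5 = 105 miles
Leg 2 distance:
30 x 2.5 = 75 miles
Total distance:
105 + 75 = 180 miles

180 miles


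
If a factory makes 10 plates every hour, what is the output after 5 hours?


Production rate: 10 plates per hour
Time: 5 hours
Total: 10 x 5 = 50 plates

50 plates


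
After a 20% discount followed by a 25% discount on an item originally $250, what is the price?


First discount:
20% of $250 = $50
Price after first discount:
$250 - $50 = $200
Second discount:
25% of $200 = $50
Final price:
$200 - $50 = $150

$150


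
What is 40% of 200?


Convert percentage to decimal:
40% = 0.4
Multiply:
200 x 0.4 = 80

80


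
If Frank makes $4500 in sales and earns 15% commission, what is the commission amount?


Convert rate to decimal:
15% = 0.15
Multiply by sales:
$4500 x 0.15 = $675

$675


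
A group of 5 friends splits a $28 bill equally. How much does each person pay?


Total bill: $28
Number of people: 5
Each pays: $28 / 5 = $5.60

$5.60


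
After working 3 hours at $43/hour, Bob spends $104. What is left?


Calculate earnings:
3 x $43 = $129
Subtract spending:
$129 - $104 = $25

$25


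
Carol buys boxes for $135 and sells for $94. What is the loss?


Selling price = $94
Cost price = $135
Loss = cost price - selling price:
Loss = $135 - $94 = $41

$41


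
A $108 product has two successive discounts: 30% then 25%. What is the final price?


First discount:
30% of $108 = $32.40
Price after first discount:
$108 - $32.40 = $75.60
Second discount:
25% of $75.60 = $18.90
Final price:
$75.60 - $18.90 = $56.70

$56.70


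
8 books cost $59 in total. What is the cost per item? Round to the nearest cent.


Total cost: $59
Number of items: 8
Unit price: $59 / 8 = $7.375 ≈ $7.38

$7.38


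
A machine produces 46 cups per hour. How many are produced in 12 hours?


Production rate: 46 cups per hour
Time: 12 hours
Total: 46 x 12 = 552 cups

552 cups


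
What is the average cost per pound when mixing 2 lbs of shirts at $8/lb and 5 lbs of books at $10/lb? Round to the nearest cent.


Cost of shirts:
2 x $8 = $16
Cost of books:
5 x $10 = $50
Total cost: $16 + $50 = $66
Total weight: 7 lbs
Average: $66 / 7 = $9.4285... ≈ $9.43/lb

$9.43/lb


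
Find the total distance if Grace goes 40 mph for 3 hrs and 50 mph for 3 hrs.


Leg 1 distance:
40 x 3 = 120 miles
Leg 2 distance:
50 x 3 = 150 miles
Total distance:
120 + 150 = 270 miles

270 miles


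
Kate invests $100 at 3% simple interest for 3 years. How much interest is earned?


Use the formula I = P x R x T / 100
P x R x T = 100 x 3 x 3 = 900
I = 900 / 100 = $9

$9


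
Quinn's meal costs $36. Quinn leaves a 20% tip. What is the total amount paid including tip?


Calculate the tip:
20% of $36 = $7.20
Add tip to meal cost:
$36 + $7.20 = $43.20

$43.20


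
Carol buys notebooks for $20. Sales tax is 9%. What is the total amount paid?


Calculate the tax:
9% of $20 = $1.80
Add tax to price:
$20 + $1.80 = $21.80

$21.80


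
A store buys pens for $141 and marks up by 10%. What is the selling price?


Calculate the markup amount:
10% of $141 = $14.10
Add to cost:
$141 + $14.10 = $155.10

$155.10


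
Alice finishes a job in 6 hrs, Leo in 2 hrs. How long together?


Alice's rate: 1/6 of the job per hour
Leo's rate: 1/2 of the job per hour
Combined rate: 1/6 + 1/2 = 2/3 per hour
Time = 1 / (2/3) = 3/2 = 1.5 hours

1.5 hours


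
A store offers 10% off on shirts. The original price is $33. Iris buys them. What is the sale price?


Calculate the discount amount:
10% of $33 = $3.30
Subtract from original:
$33 - $3.30 = $29.70

$29.70


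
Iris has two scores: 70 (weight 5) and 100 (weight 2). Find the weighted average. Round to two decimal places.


Weighted sum:
5 x 70 + 2 x 100 = 550
Total weight:
5 + 2 = 7
Weighted average:
550 / 7 = 78.5714... ≈ 78.57

78.57


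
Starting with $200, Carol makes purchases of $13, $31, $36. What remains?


Add up expenses:
$13 + $31 + $36 = $80
Subtract from budget:
$200 - $80 = $120

$120


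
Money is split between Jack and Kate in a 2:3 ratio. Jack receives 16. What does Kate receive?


Find the multiplier:
16 / 2 = 8
Apply to Kate's share:
3 x 8 = 24

24


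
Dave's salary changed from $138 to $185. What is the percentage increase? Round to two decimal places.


Find the absolute change:
|185 - 138| = 47
Divide by original and multiply by 100:
47 / 138 x 100 = 34.0579...% ≈ 34.06%

34.06%


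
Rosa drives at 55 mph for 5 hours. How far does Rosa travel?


Use the formula: distance = speed x time
Speed = 55 mph, Time = 5 hours
55 x 5 = 275 miles

275 miles


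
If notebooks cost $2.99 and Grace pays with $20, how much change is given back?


Start with the amount paid:
$20
Subtract the price:
$20 - $2.99 = $17.01

$17.01


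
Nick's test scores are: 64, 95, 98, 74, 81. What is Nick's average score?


Add the scores:
64 + 95 + 98 + 74 + 81 = 412
Divide by the number of tests:
412 / 5 = 82.4

82.4


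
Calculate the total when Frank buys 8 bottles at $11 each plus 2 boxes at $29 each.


Cost of bottles:
8 x $11 = $88
Cost of boxes:
2 x $29 = $58
Add both:
$88 + $58 = $146

$146


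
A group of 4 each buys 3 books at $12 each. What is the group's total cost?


Cost per person:
3 x $12 = $36
Group total:
4 x $36 = $144

$144


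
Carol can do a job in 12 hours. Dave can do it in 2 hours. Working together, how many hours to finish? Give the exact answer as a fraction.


Carol's rate: 1/12 of the job per hour
Dave's rate: 1/2 of the job per hour
Combined rate: 1/12 + 1/2 = 7/12 per hour
Time = 1 / (7/12) = 12/7 hours (≈ 1.71 hours)

12/7 hours


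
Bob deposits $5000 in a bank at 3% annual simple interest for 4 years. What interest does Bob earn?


Use the formula I = P x R x T / 100
P x R x T = 5000 x 3 x 4 = 60000
I = 60000 / 100 = $600

$600


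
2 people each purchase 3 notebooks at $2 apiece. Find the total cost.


Cost per person:
3 x $2 = $6
Group total:
2 x $6 = $12

$12


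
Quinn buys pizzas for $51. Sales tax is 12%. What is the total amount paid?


Calculate the tax:
12% of $51 = $6.12
Add tax to price:
$51 + $6.12 = $57.12

$57.12


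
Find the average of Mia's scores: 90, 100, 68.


Add the scores:
90 + 100 + 68 = 258
Divide by the number of tests:
258 / 3 = 86

86


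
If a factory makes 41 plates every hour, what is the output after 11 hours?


Production rate: 41 plates per hour
Time: 11 hours
Total: 41 x 11 = 451 plates

451 plates


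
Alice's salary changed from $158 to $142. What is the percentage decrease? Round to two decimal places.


Find the absolute change:
|142 - 158| = 16
Divide by original and multiply by 100:
16 / 158 x 100 = 10.1265...% ≈ 10.13%

10.13%


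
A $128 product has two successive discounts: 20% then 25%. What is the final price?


First discount:
20% of $128 = $25.60
Price after first discount:
$128 - $25.60 = $102.40
Second discount:
25% of $102.40 = $25.60
Final price:
$102.40 - $25.60 = $76.80

$76.80


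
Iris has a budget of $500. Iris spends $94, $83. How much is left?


Add up expenses:
$94 + $83 = $177
Subtract from budget:
$500 - $177 = $323

$323


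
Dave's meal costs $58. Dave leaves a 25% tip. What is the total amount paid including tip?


Calculate the tip:
25% of $58 = $14.50
Add tip to meal cost:
$58 + $14.50 = $72.50

$72.50


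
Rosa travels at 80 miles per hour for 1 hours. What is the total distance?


Use the formula: distance = speed x time
Speed = 80 mph, Time = 1 hours
80 x 1 = 80 miles

80 miles


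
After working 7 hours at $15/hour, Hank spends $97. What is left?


Calculate earnings:
7 x $15 = $105
Subtract spending:
$105 - $97 = $8

$8


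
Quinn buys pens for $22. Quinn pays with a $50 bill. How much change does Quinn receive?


Start with the amount paid:
$50
Subtract the price:
$50 - $22 = $28

$28


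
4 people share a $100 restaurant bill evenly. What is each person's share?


Total bill: $100
Number of people: 4
Each pays: $100 / 4 = $25

$25


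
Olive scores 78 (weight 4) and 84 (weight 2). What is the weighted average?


Weighted sum:
4 x 78 + 2 x 84 = 480
Total weight:
4 + 2 = 6
Weighted average:
480 / 6 = 80

80


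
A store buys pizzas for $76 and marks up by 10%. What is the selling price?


Calculate the markup amount:
10% of $76 = $7.60
Add to cost:
$76 + $7.60 = $83.60

$83.60


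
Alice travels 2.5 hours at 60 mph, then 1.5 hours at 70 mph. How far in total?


Leg 1 distance:
60 x 2.5 = 150 miles
Leg 2 distance:
70 x 1.5 = 105 miles
Total distance:
150 + 105 = 255 miles

255 miles


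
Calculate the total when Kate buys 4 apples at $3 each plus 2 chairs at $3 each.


Cost of apples:
4 x $3 = $12
Cost of chairs:
2 x $3 = $6
Add both:
$12 + $6 = $18

$18


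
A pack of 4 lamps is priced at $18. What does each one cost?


Total cost: $18
Number of items: 4
Unit price: $18 / 4 = $4.50

$4.50


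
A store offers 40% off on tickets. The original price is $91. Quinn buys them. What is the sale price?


Calculate the discount amount:
40% of $91 = $36.40
Subtract from original:
$91 - $36.40 = $54.60

$54.60


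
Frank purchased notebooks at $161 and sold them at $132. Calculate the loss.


Selling price = $132
Cost price = $161
Loss = cost price - selling price:
Loss = $161 - $132 = $29

$29


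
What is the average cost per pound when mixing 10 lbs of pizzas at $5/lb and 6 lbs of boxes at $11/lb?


Cost of pizzas:
10 x $5 = $50
Cost of boxes:
6 x $11 = $66
Total cost: $50 + $66 = $116
Total weight: 16 lbs
Average: $116 / 16 = $7.25/lb

$7.25/lb


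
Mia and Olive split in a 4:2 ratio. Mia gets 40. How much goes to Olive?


Find the multiplier:
40 / 4 = 10
Apply to Olive's share:
2 x 10 = 20

20


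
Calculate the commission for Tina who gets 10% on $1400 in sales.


Convert rate to decimal:
10% = 0.1
Multiply by sales:
$1400 x 0.1 = $140

$140


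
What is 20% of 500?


Convert percentage to decimal:
20% = 0.2
Multiply:
500 x 0.2 = 100

100


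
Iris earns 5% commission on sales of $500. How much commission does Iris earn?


Convert rate to decimal:
5% = 0.05
Multiply by sales:
$500 x 0.05 = $25

$25


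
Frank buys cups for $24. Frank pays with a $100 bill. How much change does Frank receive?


Start with the amount paid:
$100
Subtract the price:
$100 - $24 = $76

$76


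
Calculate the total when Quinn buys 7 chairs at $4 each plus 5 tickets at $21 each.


Cost of chairs:
7 x $4 = $28
Cost of tickets:
5 x $21 = $105
Add both:
$28 + $105 = $133

$133


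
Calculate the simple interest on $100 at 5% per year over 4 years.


Use the formula I = P x R x T / 100
P x R x T = 100 x 5 x 4 = 2000
I = 2000 / 100 = $20

$20


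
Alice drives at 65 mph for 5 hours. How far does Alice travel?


Use the formula: distance = speed x time
Speed = 65 mph, Time = 5 hours
65 x 5 = 325 miles

325 miles


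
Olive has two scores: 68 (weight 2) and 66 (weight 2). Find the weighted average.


Weighted sum:
2 x 68 + 2 x 66 = 268
Total weight:
2 + 2 = 4
Weighted average:
268 / 4 = 67

67


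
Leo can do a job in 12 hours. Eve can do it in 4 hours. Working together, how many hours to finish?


Leo's rate: 1/12 of the job per hour
Eve's rate: 1/4 of the job per hour
Combined rate: 1/12 + 1/4 = 1/3 per hour
Time = 1 / (1/3) = 3 hours

3 hours


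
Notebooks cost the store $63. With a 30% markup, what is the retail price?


Calculate the markup amount:
30% of $63 = $18.90
Add to cost:
$63 + $18.90 = $81.90

$81.90


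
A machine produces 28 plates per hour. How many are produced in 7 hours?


Production rate: 28 plates per hour
Time: 7 hours
Total: 28 x 7 = 196 plates

196 plates


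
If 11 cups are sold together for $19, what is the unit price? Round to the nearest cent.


Total cost: $19
Number of items: 11
Unit price: $19 / 11 = $1.7272... ≈ $1.73

$1.73


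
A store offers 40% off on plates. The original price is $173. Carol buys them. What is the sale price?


Calculate the discount amount:
40% of $173 = $69.20
Subtract from original:
$173 - $69.20 = $103.80

$103.80


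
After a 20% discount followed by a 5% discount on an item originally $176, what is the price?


First discount:
20% of $176 = $35.20
Price after first discount:
$176 - $35.20 = $140.80
Second discount:
5% of $140.80 = $7.04
Final price:
$140.80 - $7.04 = $133.76

$133.76


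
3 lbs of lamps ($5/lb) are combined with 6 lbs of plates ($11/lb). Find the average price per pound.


Cost of lamps:
3 x $5 = $15
Cost of plates:
6 x $11 = $66
Total cost: $15 + $66 = $81
Total weight: 9 lbs
Average: $81 / 9 = $9/lb

$9/lb


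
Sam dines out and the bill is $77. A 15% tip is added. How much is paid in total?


Calculate the tip:
15% of $77 = $11.55
Add tip to meal cost:
$77 + $11.55 = $88.55

$88.55


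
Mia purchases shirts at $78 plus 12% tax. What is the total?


Calculate the tax:
12% of $78 = $9.36
Add tax to price:
$78 + $9.36 = $87.36

$87.36


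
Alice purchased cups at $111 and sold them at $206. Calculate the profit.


Selling price = $206
Cost price = $111
Profit = selling price - cost price:
Profit = $206 - $111 = $95

$95


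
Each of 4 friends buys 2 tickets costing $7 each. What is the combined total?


Cost per person:
2 x $7 = $14
Group total:
4 x $14 = $56

$56


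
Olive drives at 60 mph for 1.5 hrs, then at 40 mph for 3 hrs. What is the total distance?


Leg 1 distance:
60 x 1.5 = 90 miles
Leg 2 distance:
40 x 3 = 120 miles
Total distance:
90 + 120 = 210 miles

210 miles


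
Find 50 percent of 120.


Convert percentage to decimal:
50% = 0.5
Multiply:
120 x 0.5 = 60

60


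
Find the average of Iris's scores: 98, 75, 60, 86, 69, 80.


Add the scores:
98 + 75 + 60 + 86 + 69 + 80 = 468
Divide by the number of tests:
468 / 6 = 78

78


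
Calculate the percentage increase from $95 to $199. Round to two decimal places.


Find the absolute change:
|199 - 95| = 104
Divide by original and multiply by 100:
104 / 95 x 100 = 109.4736...% ≈ 109.47%

109.47%


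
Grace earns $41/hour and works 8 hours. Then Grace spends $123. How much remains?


Calculate earnings:
8 x $41 = $328
Subtract spending:
$328 - $123 = $205

$205


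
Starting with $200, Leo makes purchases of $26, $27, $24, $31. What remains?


Add up expenses:
$26 + $27 + $24 + $31 = $108
Subtract from budget:
$200 - $108 = $92

$92


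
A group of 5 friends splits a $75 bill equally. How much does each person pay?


Total bill: $75
Number of people: 5
Each pays: $75 / 5 = $15

$15


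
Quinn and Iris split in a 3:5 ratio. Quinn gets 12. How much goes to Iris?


Find the multiplier:
12 / 3 = 4
Apply to Iris's share:
5 x 4 = 20

20


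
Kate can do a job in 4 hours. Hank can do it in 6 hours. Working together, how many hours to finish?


Kate's rate: 1/4 of the job per hour
Hank's rate: 1/6 of the job per hour
Combined rate: 1/4 + 1/6 = 5/12 per hour
Time = 1 / (5/12) = 12/5 = 2.4 hours

2.4 hours


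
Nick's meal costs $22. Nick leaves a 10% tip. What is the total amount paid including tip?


Calculate the tip:
10% of $22 = $2.20
Add tip to meal cost:
$22 + $2.20 = $24.20

$24.20


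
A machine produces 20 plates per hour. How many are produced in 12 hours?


Production rate: 20 plates per hour
Time: 12 hours
Total: 20 x 12 = 240 plates

240 plates


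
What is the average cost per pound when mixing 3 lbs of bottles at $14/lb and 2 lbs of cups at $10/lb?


Cost of bottles:
3 x $14 = $42
Cost of cups:
2 x $10 = $20
Total cost: $42 + $20 = $62
Total weight: 5 lbs
Average: $62 / 5 = $12.40/lb

$12.40/lb


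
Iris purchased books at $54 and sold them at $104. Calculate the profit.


Selling price = $104
Cost price = $54
Profit = selling price - cost price:
Profit = $104 - $54 = $50

$50


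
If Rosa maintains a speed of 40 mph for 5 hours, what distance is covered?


Use the formula: distance = speed x time
Speed = 40 mph, Time = 5 hours
40 x 5 = 200 miles

200 miles
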